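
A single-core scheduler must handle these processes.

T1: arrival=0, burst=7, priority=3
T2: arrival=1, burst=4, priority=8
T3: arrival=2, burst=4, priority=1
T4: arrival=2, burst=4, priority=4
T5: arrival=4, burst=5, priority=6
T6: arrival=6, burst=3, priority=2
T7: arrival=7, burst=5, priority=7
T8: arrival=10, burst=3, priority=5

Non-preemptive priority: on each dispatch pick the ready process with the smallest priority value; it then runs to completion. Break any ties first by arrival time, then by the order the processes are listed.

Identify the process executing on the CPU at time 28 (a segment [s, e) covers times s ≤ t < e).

T7

Gantt: | T1 0-7 | T3 7-11 | T6 11-14 | T4 14-18 | T8 18-21 | T5 21-26 | T7 26-31 | T2 31-35 |
Completion: T1=7  T2=35  T3=11  T4=18  T5=26  T6=14  T7=31  T8=21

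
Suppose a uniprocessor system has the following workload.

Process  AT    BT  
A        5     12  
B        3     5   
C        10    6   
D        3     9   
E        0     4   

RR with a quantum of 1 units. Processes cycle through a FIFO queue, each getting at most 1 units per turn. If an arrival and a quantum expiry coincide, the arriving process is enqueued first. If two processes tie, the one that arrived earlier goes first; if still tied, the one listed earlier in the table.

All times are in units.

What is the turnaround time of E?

Schedule: | E 0-3 | B 3-4 | D 4-5 | E 5-6 | B 6-7 | A 7-8 | D 8-9 | B 9-10 | A 10-11 | D 11-12 | C 12-13 | B 13-14 | A 14-15 | D 15-16 | C 16-17 | B 17-18 | A 18-19 | D 19-20 | C 20-21 | A 21-22 | D 22-23 | C 23-24 | A 24-25 | D 25-26 | C 26-27 | A 27-28 | D 28-29 | C 29-30 | A 30-31 | D 31-32 | A 32-36 |
Completion: A=36  B=18  C=30  D=32  E=6
Turnaround (C−A): A=31  B=15  C=20  D=29  E=6
Turnaround(E) = completion − arrival = 6 − 0 = 6

6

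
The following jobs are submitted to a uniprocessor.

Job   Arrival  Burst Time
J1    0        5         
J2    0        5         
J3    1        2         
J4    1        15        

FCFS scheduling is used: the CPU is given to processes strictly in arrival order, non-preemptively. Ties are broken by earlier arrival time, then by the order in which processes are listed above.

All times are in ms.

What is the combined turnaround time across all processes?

Gantt: | J1 0-5 | J2 5-10 | J3 10-12 | J4 12-27 |
Completion: J1=5  J2=10  J3=12  J4=27
Turnaround = completion − arrival: J1=5, J2=10, J3=11, J4=26
Total turnaround = 5 + 10 + 11 + 26 = 52

52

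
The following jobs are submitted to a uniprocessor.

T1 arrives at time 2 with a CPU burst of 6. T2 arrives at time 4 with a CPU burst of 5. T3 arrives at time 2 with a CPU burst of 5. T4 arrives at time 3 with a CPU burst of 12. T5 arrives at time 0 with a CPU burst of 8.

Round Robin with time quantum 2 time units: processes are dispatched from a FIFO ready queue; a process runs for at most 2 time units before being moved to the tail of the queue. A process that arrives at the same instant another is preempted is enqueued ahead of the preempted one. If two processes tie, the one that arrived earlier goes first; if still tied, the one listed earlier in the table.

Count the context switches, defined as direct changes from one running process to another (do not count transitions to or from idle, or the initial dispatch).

16

Gantt: | T5 0-2 | T1 2-4 | T3 4-6 | T5 6-8 | T4 8-10 | T2 10-12 | T1 12-14 | T3 14-16 | T5 16-18 | T4 18-20 | T2 20-22 | T1 22-24 | T3 24-25 | T5 25-27 | T4 27-29 | T2 29-30 | T4 30-36 |
Completion: T1=24  T2=30  T3=25  T4=36  T5=27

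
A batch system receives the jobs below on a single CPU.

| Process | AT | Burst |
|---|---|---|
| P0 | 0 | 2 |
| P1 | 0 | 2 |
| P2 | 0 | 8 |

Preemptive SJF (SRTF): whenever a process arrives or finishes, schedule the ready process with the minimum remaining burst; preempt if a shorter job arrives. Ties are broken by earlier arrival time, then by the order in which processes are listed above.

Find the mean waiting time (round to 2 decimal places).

Schedule: | P0 0-2 | P1 2-4 | P2 4-12 |
Completion: P0=2  P1=4  P2=12
Waiting times: P0=0, P1=2, P2=4
Average waiting = (0+2+4) / 3 = 6/3 = 2.00

2.00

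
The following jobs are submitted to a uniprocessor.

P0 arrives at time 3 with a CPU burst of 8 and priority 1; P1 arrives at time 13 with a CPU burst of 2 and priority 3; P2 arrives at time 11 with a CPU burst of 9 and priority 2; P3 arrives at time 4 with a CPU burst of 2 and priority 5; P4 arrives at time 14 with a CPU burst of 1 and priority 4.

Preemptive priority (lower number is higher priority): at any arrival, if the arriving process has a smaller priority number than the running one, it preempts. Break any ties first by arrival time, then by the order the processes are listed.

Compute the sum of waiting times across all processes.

34

Schedule: | idle 0-3 | P0 3-11 | P2 11-20 | P1 20-22 | P4 22-23 | P3 23-25 |
Completion: P0=11  P1=22  P2=20  P3=25  P4=23
Turnaround (C−A): P0=8  P1=9  P2=9  P3=21  P4=9
Waiting = turnaround − burst: P0=0, P1=7, P2=0, P3=19, P4=8
Total waiting = 0 + 7 + 0 + 19 + 8 = 34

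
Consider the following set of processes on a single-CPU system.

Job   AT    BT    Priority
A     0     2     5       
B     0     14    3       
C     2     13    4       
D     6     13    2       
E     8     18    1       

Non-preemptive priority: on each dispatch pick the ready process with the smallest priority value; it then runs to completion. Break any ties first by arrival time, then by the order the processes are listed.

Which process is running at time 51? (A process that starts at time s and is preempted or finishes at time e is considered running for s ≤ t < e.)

C

Timeline: | B 0-14 | E 14-32 | D 32-45 | C 45-58 | A 58-60 |
Completion: A=60  B=14  C=58  D=45  E=32
Turnaround (C−A): A=60  B=14  C=56  D=39  E=24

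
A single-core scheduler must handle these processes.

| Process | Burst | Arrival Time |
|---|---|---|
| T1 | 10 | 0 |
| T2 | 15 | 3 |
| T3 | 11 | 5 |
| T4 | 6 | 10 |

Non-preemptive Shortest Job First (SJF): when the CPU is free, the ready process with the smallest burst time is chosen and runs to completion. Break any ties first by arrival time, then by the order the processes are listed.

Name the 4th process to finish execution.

Gantt: | T1 0-10 | T4 10-16 | T3 16-27 | T2 27-42 |
Completion: T1=10  T2=42  T3=27  T4=16
Finish order: T1 → T4 → T3 → T2

T2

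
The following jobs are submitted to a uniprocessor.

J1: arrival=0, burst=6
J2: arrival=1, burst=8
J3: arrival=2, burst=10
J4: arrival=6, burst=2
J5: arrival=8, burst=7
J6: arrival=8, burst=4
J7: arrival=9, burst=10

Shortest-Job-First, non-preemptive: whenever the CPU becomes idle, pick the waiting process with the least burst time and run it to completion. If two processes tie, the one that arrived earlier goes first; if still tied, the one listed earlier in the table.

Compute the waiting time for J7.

Gantt: | J1 0-6 | J4 6-8 | J6 8-12 | J5 12-19 | J2 19-27 | J3 27-37 | J7 37-47 |
Completion: J1=6  J2=27  J3=37  J4=8  J5=19  J6=12  J7=47
Turnaround (C−A): J1=6  J2=26  J3=35  J4=2  J5=11  J6=4  J7=38
Waiting(J7) = turnaround − burst = 38 − 10 = 28

28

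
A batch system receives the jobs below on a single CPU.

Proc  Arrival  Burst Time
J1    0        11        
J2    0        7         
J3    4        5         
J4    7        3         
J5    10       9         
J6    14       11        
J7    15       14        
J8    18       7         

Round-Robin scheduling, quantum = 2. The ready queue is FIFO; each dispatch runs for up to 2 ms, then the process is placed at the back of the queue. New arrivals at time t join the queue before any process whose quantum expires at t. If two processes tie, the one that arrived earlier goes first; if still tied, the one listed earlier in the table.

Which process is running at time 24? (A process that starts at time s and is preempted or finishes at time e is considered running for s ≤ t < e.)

J4

Schedule: | J1 0-2 | J2 2-4 | J1 4-6 | J3 6-8 | J2 8-10 | J1 10-12 | J4 12-14 | J3 14-16 | J5 16-18 | J2 18-20 | J1 20-22 | J6 22-24 | J4 24-25 | J7 25-27 | J3 27-28 | J8 28-30 | J5 30-32 | J2 32-33 | J1 33-35 | J6 35-37 | J7 37-39 | J8 39-41 | J5 41-43 | J1 43-44 | J6 44-46 | J7 46-48 | J8 48-50 | J5 50-52 | J6 52-54 | J7 54-56 | J8 56-57 | J5 57-58 | J6 58-60 | J7 60-62 | J6 62-63 | J7 63-67 |
Completion: J1=44  J2=33  J3=28  J4=25  J5=58  J6=63  J7=67  J8=57
Turnaround (C−A): J1=44  J2=33  J3=24  J4=18  J5=48  J6=49  J7=52  J8=39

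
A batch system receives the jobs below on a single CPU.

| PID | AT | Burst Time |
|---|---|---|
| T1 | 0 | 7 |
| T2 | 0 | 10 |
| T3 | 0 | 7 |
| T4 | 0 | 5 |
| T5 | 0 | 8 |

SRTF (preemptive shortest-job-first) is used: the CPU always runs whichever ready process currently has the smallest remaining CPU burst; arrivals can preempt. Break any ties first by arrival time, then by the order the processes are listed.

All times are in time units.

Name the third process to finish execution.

T3

Schedule: | T4 0-5 | T1 5-12 | T3 12-19 | T5 19-27 | T2 27-37 |
Completion: T1=12  T2=37  T3=19  T4=5  T5=27
Finish order: T4 → T1 → T3 → T5 → T2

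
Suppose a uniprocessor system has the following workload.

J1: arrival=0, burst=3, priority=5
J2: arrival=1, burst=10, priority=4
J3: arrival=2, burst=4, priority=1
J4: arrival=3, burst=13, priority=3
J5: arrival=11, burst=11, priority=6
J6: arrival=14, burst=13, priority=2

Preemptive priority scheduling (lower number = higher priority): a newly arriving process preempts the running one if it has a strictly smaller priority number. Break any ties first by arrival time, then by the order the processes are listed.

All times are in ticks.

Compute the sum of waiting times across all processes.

118

Schedule: | J1 0-1 | J2 1-2 | J3 2-6 | J4 6-14 | J6 14-27 | J4 27-32 | J2 32-41 | J1 41-43 | J5 43-54 |
Completion: J1=43  J2=41  J3=6  J4=32  J5=54  J6=27
Turnaround (C−A): J1=43  J2=40  J3=4  J4=29  J5=43  J6=13
Waiting = turnaround − burst: J1=40, J2=30, J3=0, J4=16, J5=32, J6=0
Total waiting = 40 + 30 + 0 + 16 + 32 + 0 = 118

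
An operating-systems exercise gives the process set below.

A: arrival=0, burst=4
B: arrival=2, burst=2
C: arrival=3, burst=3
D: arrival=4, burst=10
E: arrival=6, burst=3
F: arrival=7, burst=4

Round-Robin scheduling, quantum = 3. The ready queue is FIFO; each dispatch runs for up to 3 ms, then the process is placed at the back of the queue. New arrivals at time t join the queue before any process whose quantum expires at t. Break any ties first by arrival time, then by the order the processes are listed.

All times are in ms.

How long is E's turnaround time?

Gantt: | A 0-3 | B 3-5 | C 5-8 | A 8-9 | D 9-12 | E 12-15 | F 15-18 | D 18-21 | F 21-22 | D 22-26 |
Completion: A=9  B=5  C=8  D=26  E=15  F=22
Turnaround(E) = completion − arrival = 15 − 6 = 9

9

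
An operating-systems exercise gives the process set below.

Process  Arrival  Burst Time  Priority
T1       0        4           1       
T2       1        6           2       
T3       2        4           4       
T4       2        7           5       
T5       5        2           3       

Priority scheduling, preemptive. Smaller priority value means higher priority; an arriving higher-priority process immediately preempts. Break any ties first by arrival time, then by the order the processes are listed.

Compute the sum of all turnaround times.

55

Timeline: | T1 0-4 | T2 4-10 | T5 10-12 | T3 12-16 | T4 16-23 |
Completion: T1=4  T2=10  T3=16  T4=23  T5=12
Turnaround (C−A): T1=4  T2=9  T3=14  T4=21  T5=7
Turnaround = completion − arrival: T1=4, T2=9, T3=14, T4=21, T5=7
Total turnaround = 4 + 9 + 14 + 21 + 7 = 55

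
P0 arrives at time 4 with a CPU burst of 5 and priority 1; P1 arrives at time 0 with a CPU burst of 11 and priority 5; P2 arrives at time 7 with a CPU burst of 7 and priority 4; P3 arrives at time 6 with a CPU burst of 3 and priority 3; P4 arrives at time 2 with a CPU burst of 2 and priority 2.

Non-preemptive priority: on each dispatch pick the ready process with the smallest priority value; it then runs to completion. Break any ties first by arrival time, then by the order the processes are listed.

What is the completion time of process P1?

Gantt: | P1 0-11 | P0 11-16 | P4 16-18 | P3 18-21 | P2 21-28 |
Completion: P0=16  P1=11  P2=28  P3=21  P4=18
Turnaround (C−A): P0=12  P1=11  P2=21  P3=15  P4=16

11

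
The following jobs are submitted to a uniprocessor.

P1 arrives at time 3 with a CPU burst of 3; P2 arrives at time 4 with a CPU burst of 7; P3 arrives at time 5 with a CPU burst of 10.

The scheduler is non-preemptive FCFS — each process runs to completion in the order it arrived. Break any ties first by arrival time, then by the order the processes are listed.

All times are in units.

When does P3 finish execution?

Gantt: | idle 0-3 | P1 3-6 | P2 6-13 | P3 13-23 |
Completion: P1=6  P2=13  P3=23
Turnaround (C−A): P1=3  P2=9  P3=18

23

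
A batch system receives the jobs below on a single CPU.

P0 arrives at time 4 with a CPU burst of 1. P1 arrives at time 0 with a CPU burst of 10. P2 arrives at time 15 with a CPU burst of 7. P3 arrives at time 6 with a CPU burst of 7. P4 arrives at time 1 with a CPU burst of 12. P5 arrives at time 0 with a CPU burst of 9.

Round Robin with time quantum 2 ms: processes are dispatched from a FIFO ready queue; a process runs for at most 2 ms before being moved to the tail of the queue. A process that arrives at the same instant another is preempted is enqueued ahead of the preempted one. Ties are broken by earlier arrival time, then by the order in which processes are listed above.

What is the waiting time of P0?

4

Schedule: | P1 0-2 | P5 2-4 | P4 4-6 | P1 6-8 | P0 8-9 | P5 9-11 | P3 11-13 | P4 13-15 | P1 15-17 | P5 17-19 | P3 19-21 | P2 21-23 | P4 23-25 | P1 25-27 | P5 27-29 | P3 29-31 | P2 31-33 | P4 33-35 | P1 35-37 | P5 37-38 | P3 38-39 | P2 39-41 | P4 41-43 | P2 43-44 | P4 44-46 |
Completion: P0=9  P1=37  P2=44  P3=39  P4=46  P5=38
Turnaround (C−A): P0=5  P1=37  P2=29  P3=33  P4=45  P5=38
Waiting(P0) = turnaround − burst = 5 − 1 = 4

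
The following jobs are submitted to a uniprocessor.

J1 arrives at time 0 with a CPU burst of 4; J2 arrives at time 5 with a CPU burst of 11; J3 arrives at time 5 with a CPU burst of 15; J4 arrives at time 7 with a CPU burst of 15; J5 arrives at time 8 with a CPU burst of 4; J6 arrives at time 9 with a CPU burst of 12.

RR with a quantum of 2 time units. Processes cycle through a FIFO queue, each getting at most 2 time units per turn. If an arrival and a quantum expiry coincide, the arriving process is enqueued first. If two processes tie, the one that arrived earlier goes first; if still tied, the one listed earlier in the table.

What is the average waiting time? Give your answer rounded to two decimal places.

Schedule: | J1 0-4 | idle 4-5 | J2 5-7 | J3 7-9 | J4 9-11 | J2 11-13 | J5 13-15 | J6 15-17 | J3 17-19 | J4 19-21 | J2 21-23 | J5 23-25 | J6 25-27 | J3 27-29 | J4 29-31 | J2 31-33 | J6 33-35 | J3 35-37 | J4 37-39 | J2 39-41 | J6 41-43 | J3 43-45 | J4 45-47 | J2 47-48 | J6 48-50 | J3 50-52 | J4 52-54 | J6 54-56 | J3 56-58 | J4 58-60 | J3 60-61 | J4 61-62 |
Completion: J1=4  J2=48  J3=61  J4=62  J5=25  J6=56
Turnaround (C−A): J1=4  J2=43  J3=56  J4=55  J5=17  J6=47
Waiting times: J1=0, J2=32, J3=41, J4=40, J5=13, J6=35
Average waiting = (0+32+41+40+13+35) / 6 = 161/6 = 26.83

26.83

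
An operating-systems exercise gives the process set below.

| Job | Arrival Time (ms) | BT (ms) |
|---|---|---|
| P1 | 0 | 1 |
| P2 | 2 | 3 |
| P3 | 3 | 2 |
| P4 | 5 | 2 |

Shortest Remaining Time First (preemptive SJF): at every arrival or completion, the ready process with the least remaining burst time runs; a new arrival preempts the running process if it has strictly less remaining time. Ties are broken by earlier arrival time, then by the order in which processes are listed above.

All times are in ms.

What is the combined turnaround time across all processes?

12

Schedule: | P1 0-1 | idle 1-2 | P2 2-5 | P3 5-7 | P4 7-9 |
Completion: P1=1  P2=5  P3=7  P4=9
Turnaround = completion − arrival: P1=1, P2=3, P3=4, P4=4
Total turnaround = 1 + 3 + 4 + 4 = 12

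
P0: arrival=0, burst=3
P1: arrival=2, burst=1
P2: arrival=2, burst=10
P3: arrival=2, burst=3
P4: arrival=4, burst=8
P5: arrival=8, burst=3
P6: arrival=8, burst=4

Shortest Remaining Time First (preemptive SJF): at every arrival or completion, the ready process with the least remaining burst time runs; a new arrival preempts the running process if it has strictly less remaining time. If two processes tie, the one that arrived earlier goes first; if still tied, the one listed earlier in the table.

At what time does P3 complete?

Gantt: | P0 0-3 | P1 3-4 | P3 4-7 | P4 7-8 | P5 8-11 | P6 11-15 | P4 15-22 | P2 22-32 |
Completion: P0=3  P1=4  P2=32  P3=7  P4=22  P5=11  P6=15
Turnaround (C−A): P0=3  P1=2  P2=30  P3=5  P4=18  P5=3  P6=7

7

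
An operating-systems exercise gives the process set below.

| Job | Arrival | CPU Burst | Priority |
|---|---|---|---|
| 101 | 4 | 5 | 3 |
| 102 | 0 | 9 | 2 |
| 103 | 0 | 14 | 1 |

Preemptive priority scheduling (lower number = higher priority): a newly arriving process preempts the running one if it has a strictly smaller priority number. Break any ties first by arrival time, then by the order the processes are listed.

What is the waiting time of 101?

19

Timeline: | 103 0-14 | 102 14-23 | 101 23-28 |
Completion: 101=28  102=23  103=14
Waiting(101) = turnaround − burst = 24 − 5 = 19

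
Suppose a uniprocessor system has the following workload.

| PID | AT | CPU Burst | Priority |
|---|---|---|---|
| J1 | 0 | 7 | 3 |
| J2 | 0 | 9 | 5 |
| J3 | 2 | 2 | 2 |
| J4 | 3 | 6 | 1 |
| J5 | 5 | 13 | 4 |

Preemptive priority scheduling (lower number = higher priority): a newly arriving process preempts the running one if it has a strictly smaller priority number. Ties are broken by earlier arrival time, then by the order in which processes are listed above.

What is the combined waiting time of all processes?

Schedule: | J1 0-2 | J3 2-3 | J4 3-9 | J3 9-10 | J1 10-15 | J5 15-28 | J2 28-37 |
Completion: J1=15  J2=37  J3=10  J4=9  J5=28
Turnaround (C−A): J1=15  J2=37  J3=8  J4=6  J5=23
Waiting = turnaround − burst: J1=8, J2=28, J3=6, J4=0, J5=10
Total waiting = 8 + 28 + 6 + 0 + 10 = 52

52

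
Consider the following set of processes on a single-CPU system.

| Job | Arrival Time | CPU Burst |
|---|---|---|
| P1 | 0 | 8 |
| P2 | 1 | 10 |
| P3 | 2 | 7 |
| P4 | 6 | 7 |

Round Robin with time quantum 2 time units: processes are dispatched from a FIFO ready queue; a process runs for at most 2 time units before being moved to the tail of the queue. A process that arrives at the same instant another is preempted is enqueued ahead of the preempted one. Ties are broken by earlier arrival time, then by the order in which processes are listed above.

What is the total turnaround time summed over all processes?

Schedule: | P1 0-2 | P2 2-4 | P3 4-6 | P1 6-8 | P2 8-10 | P4 10-12 | P3 12-14 | P1 14-16 | P2 16-18 | P4 18-20 | P3 20-22 | P1 22-24 | P2 24-26 | P4 26-28 | P3 28-29 | P2 29-31 | P4 31-32 |
Completion: P1=24  P2=31  P3=29  P4=32
Turnaround (C−A): P1=24  P2=30  P3=27  P4=26
Turnaround = completion − arrival: P1=24, P2=30, P3=27, P4=26
Total turnaround = 24 + 30 + 27 + 26 = 107

107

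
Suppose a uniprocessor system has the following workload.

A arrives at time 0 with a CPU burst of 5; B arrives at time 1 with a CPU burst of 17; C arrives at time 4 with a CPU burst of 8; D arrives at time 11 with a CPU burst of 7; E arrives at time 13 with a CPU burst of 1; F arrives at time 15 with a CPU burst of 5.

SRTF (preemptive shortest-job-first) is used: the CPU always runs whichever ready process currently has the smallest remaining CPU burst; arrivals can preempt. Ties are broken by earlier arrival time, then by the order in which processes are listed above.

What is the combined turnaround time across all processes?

Timeline: | A 0-5 | C 5-13 | E 13-14 | D 14-15 | F 15-20 | D 20-26 | B 26-43 |
Completion: A=5  B=43  C=13  D=26  E=14  F=20
Turnaround = completion − arrival: A=5, B=42, C=9, D=15, E=1, F=5
Total turnaround = 5 + 42 + 9 + 15 + 1 + 5 = 77

77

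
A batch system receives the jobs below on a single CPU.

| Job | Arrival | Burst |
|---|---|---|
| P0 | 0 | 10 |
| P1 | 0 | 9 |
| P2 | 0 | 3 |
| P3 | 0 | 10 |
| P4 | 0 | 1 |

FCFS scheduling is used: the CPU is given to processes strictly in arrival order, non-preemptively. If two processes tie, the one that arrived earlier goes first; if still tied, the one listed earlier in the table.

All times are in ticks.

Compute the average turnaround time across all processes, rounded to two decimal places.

23.20

Gantt: | P0 0-10 | P1 10-19 | P2 19-22 | P3 22-32 | P4 32-33 |
Completion: P0=10  P1=19  P2=22  P3=32  P4=33
Turnaround (C−A): P0=10  P1=19  P2=22  P3=32  P4=33
Turnaround times: P0=10, P1=19, P2=22, P3=32, P4=33
Average turnaround = (10+19+22+32+33) / 5 = 116/5 = 23.20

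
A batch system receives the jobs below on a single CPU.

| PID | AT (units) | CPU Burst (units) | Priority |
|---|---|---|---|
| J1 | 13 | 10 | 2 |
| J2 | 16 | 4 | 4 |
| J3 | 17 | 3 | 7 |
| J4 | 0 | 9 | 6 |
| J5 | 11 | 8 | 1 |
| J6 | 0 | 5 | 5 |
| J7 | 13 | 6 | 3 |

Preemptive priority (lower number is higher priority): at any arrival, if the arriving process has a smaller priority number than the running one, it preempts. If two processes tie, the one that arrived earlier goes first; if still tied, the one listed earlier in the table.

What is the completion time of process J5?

19

Schedule: | J6 0-5 | J4 5-11 | J5 11-19 | J1 19-29 | J7 29-35 | J2 35-39 | J4 39-42 | J3 42-45 |
Completion: J1=29  J2=39  J3=45  J4=42  J5=19  J6=5  J7=35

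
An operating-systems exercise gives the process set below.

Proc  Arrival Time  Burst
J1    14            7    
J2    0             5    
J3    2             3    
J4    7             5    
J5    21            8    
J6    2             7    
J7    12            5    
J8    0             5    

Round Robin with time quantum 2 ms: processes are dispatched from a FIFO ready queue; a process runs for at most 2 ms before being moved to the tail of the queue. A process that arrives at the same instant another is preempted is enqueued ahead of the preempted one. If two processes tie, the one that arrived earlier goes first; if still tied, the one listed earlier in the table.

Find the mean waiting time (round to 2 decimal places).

17.75

Gantt: | J2 0-2 | J8 2-4 | J3 4-6 | J6 6-8 | J2 8-10 | J8 10-12 | J3 12-13 | J4 13-15 | J6 15-17 | J2 17-18 | J7 18-20 | J8 20-21 | J1 21-23 | J4 23-25 | J6 25-27 | J7 27-29 | J5 29-31 | J1 31-33 | J4 33-34 | J6 34-35 | J7 35-36 | J5 36-38 | J1 38-40 | J5 40-42 | J1 42-43 | J5 43-45 |
Completion: J1=43  J2=18  J3=13  J4=34  J5=45  J6=35  J7=36  J8=21
Waiting times: J1=22, J2=13, J3=8, J4=22, J5=16, J6=26, J7=19, J8=16
Average waiting = (22+13+8+22+16+26+19+16) / 8 = 142/8 = 17.75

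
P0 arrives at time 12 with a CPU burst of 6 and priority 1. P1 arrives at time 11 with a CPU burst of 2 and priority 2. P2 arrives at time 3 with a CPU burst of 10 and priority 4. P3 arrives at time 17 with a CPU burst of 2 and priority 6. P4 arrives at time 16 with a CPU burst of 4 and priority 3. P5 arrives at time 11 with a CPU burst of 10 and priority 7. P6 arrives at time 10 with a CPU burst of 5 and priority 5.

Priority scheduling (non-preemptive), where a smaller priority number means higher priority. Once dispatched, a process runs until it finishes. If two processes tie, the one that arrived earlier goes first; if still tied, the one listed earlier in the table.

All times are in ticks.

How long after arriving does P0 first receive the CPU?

1

Gantt: | idle 0-3 | P2 3-13 | P0 13-19 | P1 19-21 | P4 21-25 | P6 25-30 | P3 30-32 | P5 32-42 |
Completion: P0=19  P1=21  P2=13  P3=32  P4=25  P5=42  P6=30
Turnaround (C−A): P0=7  P1=10  P2=10  P3=15  P4=9  P5=31  P6=20
Response(P0) = first start − arrival = 13 − 12 = 1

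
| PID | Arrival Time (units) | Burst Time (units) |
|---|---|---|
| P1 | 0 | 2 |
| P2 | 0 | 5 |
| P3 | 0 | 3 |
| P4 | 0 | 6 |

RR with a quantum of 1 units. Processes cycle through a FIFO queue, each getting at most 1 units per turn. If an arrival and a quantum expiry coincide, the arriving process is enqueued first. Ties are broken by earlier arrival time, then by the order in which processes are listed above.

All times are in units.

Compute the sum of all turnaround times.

45

Schedule: | P1 0-1 | P2 1-2 | P3 2-3 | P4 3-4 | P1 4-5 | P2 5-6 | P3 6-7 | P4 7-8 | P2 8-9 | P3 9-10 | P4 10-11 | P2 11-12 | P4 12-13 | P2 13-14 | P4 14-16 |
Completion: P1=5  P2=14  P3=10  P4=16
Turnaround (C−A): P1=5  P2=14  P3=10  P4=16
Turnaround = completion − arrival: P1=5, P2=14, P3=10, P4=16
Total turnaround = 5 + 14 + 10 + 16 = 45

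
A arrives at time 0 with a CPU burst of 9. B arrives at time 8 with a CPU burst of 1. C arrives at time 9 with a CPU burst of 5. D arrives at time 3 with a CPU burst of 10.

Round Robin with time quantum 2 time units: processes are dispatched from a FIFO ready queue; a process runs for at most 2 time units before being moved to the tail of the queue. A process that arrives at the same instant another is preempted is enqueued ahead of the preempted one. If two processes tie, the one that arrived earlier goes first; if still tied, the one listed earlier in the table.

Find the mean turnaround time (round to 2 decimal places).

14.25

Timeline: | A 0-4 | D 4-6 | A 6-8 | D 8-10 | B 10-11 | A 11-13 | C 13-15 | D 15-17 | A 17-18 | C 18-20 | D 20-22 | C 22-23 | D 23-25 |
Completion: A=18  B=11  C=23  D=25
Turnaround times: A=18, B=3, C=14, D=22
Average turnaround = (18+3+14+22) / 4 = 57/4 = 14.25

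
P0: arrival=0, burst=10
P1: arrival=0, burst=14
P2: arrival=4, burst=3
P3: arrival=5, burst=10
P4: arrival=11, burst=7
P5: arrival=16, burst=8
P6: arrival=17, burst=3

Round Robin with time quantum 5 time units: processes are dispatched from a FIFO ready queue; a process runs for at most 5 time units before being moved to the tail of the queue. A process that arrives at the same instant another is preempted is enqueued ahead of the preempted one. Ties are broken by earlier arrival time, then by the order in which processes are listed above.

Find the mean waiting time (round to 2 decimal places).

Gantt: | P0 0-5 | P1 5-10 | P2 10-13 | P3 13-18 | P0 18-23 | P1 23-28 | P4 28-33 | P5 33-38 | P6 38-41 | P3 41-46 | P1 46-50 | P4 50-52 | P5 52-55 |
Completion: P0=23  P1=50  P2=13  P3=46  P4=52  P5=55  P6=41
Waiting times: P0=13, P1=36, P2=6, P3=31, P4=34, P5=31, P6=21
Average waiting = (13+36+6+31+34+31+21) / 7 = 172/7 = 24.57

24.57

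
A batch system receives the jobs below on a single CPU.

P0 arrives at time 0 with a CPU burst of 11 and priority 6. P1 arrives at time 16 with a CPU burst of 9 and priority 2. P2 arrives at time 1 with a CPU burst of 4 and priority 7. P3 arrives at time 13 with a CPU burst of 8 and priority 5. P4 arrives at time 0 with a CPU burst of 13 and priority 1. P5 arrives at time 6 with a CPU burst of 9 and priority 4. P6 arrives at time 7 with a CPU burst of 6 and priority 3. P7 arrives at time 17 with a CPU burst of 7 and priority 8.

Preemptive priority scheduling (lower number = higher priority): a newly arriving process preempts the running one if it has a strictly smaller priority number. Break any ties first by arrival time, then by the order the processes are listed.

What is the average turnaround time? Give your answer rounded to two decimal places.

Gantt: | P4 0-13 | P6 13-16 | P1 16-25 | P6 25-28 | P5 28-37 | P3 37-45 | P0 45-56 | P2 56-60 | P7 60-67 |
Completion: P0=56  P1=25  P2=60  P3=45  P4=13  P5=37  P6=28  P7=67
Turnaround (C−A): P0=56  P1=9  P2=59  P3=32  P4=13  P5=31  P6=21  P7=50
Turnaround times: P0=56, P1=9, P2=59, P3=32, P4=13, P5=31, P6=21, P7=50
Average turnaround = (56+9+59+32+13+31+21+50) / 8 = 271/8 = 33.88

33.88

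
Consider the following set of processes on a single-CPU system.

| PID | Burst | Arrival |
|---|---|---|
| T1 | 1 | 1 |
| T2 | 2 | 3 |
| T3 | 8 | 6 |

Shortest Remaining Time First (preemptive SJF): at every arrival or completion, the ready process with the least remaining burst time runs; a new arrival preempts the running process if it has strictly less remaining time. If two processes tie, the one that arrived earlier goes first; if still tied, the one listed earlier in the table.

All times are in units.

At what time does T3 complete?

14

Timeline: | idle 0-1 | T1 1-2 | idle 2-3 | T2 3-5 | idle 5-6 | T3 6-14 |
Completion: T1=2  T2=5  T3=14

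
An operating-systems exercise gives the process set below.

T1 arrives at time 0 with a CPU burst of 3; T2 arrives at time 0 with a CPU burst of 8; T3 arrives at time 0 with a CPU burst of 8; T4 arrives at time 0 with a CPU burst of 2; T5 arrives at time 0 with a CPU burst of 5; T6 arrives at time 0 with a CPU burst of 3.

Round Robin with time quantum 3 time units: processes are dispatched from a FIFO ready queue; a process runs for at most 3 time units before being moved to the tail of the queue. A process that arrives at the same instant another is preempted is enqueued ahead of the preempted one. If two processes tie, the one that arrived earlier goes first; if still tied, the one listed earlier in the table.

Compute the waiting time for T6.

14

Gantt: | T1 0-3 | T2 3-6 | T3 6-9 | T4 9-11 | T5 11-14 | T6 14-17 | T2 17-20 | T3 20-23 | T5 23-25 | T2 25-27 | T3 27-29 |
Completion: T1=3  T2=27  T3=29  T4=11  T5=25  T6=17
Waiting(T6) = turnaround − burst = 17 − 3 = 14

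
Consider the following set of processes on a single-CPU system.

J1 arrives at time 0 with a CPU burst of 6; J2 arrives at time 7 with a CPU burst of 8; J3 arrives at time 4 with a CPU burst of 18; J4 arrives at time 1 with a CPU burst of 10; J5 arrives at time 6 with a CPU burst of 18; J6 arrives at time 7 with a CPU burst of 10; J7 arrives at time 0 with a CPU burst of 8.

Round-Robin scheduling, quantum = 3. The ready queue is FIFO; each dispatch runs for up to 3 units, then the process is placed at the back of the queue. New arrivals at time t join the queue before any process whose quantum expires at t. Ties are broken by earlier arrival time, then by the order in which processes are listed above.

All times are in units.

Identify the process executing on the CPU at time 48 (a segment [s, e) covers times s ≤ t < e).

J3

Gantt: | J1 0-3 | J7 3-6 | J4 6-9 | J1 9-12 | J3 12-15 | J5 15-18 | J7 18-21 | J2 21-24 | J6 24-27 | J4 27-30 | J3 30-33 | J5 33-36 | J7 36-38 | J2 38-41 | J6 41-44 | J4 44-47 | J3 47-50 | J5 50-53 | J2 53-55 | J6 55-58 | J4 58-59 | J3 59-62 | J5 62-65 | J6 65-66 | J3 66-69 | J5 69-72 | J3 72-75 | J5 75-78 |
Completion: J1=12  J2=55  J3=75  J4=59  J5=78  J6=66  J7=38
Turnaround (C−A): J1=12  J2=48  J3=71  J4=58  J5=72  J6=59  J7=38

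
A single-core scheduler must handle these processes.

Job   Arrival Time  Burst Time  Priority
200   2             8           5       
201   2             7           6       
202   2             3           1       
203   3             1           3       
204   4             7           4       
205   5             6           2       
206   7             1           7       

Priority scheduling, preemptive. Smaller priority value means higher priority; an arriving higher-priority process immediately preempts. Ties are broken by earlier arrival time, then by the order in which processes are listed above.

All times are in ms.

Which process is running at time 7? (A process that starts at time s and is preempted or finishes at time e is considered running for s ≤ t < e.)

Timeline: | idle 0-2 | 202 2-5 | 205 5-11 | 203 11-12 | 204 12-19 | 200 19-27 | 201 27-34 | 206 34-35 |
Completion: 200=27  201=34  202=5  203=12  204=19  205=11  206=35

205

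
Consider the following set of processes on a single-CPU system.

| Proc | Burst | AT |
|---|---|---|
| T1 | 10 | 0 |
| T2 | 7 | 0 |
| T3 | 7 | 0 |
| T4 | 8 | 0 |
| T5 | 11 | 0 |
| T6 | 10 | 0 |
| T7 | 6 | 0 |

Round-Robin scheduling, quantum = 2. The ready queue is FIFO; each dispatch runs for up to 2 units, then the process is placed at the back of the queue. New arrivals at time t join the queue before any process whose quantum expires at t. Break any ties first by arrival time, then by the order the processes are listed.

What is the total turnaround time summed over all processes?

352

Schedule: | T1 0-2 | T2 2-4 | T3 4-6 | T4 6-8 | T5 8-10 | T6 10-12 | T7 12-14 | T1 14-16 | T2 16-18 | T3 18-20 | T4 20-22 | T5 22-24 | T6 24-26 | T7 26-28 | T1 28-30 | T2 30-32 | T3 32-34 | T4 34-36 | T5 36-38 | T6 38-40 | T7 40-42 | T1 42-44 | T2 44-45 | T3 45-46 | T4 46-48 | T5 48-50 | T6 50-52 | T1 52-54 | T5 54-56 | T6 56-58 | T5 58-59 |
Completion: T1=54  T2=45  T3=46  T4=48  T5=59  T6=58  T7=42
Turnaround = completion − arrival: T1=54, T2=45, T3=46, T4=48, T5=59, T6=58, T7=42
Total turnaround = 54 + 45 + 46 + 48 + 59 + 58 + 42 = 352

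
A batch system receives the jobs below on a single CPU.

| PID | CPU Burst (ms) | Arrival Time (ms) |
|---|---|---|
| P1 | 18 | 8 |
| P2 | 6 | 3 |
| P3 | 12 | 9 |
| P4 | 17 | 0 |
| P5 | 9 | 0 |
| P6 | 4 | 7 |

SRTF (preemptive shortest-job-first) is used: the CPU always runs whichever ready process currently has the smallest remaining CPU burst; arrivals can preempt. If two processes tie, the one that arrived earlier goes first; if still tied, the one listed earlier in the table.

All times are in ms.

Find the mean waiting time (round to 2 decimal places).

Gantt: | P5 0-9 | P6 9-13 | P2 13-19 | P3 19-31 | P4 31-48 | P1 48-66 |
Completion: P1=66  P2=19  P3=31  P4=48  P5=9  P6=13
Turnaround (C−A): P1=58  P2=16  P3=22  P4=48  P5=9  P6=6
Waiting times: P1=40, P2=10, P3=10, P4=31, P5=0, P6=2
Average waiting = (40+10+10+31+0+2) / 6 = 93/6 = 15.50

15.50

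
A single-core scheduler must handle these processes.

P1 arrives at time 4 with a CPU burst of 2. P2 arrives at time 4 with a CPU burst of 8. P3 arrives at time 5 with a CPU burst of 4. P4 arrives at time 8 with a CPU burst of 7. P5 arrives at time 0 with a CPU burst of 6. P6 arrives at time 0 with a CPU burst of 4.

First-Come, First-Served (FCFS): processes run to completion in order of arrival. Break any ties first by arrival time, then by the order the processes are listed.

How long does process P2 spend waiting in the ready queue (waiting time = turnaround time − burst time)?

8

Timeline: | P5 0-6 | P6 6-10 | P1 10-12 | P2 12-20 | P3 20-24 | P4 24-31 |
Completion: P1=12  P2=20  P3=24  P4=31  P5=6  P6=10
Turnaround (C−A): P1=8  P2=16  P3=19  P4=23  P5=6  P6=10
Waiting(P2) = turnaround − burst = 16 − 8 = 8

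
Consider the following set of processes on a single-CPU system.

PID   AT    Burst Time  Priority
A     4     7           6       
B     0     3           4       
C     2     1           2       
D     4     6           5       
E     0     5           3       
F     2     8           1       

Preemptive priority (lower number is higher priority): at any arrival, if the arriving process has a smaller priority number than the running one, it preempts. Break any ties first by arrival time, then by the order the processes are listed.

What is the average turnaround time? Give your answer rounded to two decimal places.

15.50

Schedule: | E 0-2 | F 2-10 | C 10-11 | E 11-14 | B 14-17 | D 17-23 | A 23-30 |
Completion: A=30  B=17  C=11  D=23  E=14  F=10
Turnaround (C−A): A=26  B=17  C=9  D=19  E=14  F=8
Turnaround times: A=26, B=17, C=9, D=19, E=14, F=8
Average turnaround = (26+17+9+19+14+8) / 6 = 93/6 = 15.50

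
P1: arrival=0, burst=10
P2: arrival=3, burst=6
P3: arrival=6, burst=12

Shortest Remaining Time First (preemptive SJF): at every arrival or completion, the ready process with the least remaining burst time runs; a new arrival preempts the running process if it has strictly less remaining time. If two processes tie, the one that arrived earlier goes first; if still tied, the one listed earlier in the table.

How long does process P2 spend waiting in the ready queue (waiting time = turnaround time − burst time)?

0

Schedule: | P1 0-3 | P2 3-9 | P1 9-16 | P3 16-28 |
Completion: P1=16  P2=9  P3=28
Turnaround (C−A): P1=16  P2=6  P3=22
Waiting(P2) = turnaround − burst = 6 − 6 = 0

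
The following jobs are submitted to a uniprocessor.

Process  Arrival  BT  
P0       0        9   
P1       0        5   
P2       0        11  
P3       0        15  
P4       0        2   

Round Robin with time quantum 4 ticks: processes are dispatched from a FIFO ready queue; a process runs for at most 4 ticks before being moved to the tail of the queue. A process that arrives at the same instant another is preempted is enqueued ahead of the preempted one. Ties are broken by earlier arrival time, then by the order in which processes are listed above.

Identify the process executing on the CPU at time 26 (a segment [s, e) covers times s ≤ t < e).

Gantt: | P0 0-4 | P1 4-8 | P2 8-12 | P3 12-16 | P4 16-18 | P0 18-22 | P1 22-23 | P2 23-27 | P3 27-31 | P0 31-32 | P2 32-35 | P3 35-42 |
Completion: P0=32  P1=23  P2=35  P3=42  P4=18

P2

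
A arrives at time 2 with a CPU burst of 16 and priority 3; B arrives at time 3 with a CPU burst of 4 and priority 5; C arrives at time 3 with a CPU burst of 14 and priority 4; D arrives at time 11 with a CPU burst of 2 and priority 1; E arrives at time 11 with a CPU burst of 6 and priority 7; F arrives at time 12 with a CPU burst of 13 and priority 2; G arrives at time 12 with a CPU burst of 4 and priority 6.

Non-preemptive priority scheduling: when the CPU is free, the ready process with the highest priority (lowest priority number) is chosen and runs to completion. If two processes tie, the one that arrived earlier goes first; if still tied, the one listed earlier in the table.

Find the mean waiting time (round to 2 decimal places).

Gantt: | idle 0-2 | A 2-18 | D 18-20 | F 20-33 | C 33-47 | B 47-51 | G 51-55 | E 55-61 |
Completion: A=18  B=51  C=47  D=20  E=61  F=33  G=55
Waiting times: A=0, B=44, C=30, D=7, E=44, F=8, G=39
Average waiting = (0+44+30+7+44+8+39) / 7 = 172/7 = 24.57

24.57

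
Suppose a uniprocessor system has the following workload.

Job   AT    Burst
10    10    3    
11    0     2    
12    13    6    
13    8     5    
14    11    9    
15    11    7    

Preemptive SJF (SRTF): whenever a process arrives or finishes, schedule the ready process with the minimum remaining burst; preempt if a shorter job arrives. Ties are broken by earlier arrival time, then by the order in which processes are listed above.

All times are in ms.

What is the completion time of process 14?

Gantt: | 11 0-2 | idle 2-8 | 13 8-13 | 10 13-16 | 12 16-22 | 15 22-29 | 14 29-38 |
Completion: 10=16  11=2  12=22  13=13  14=38  15=29
Turnaround (C−A): 10=6  11=2  12=9  13=5  14=27  15=18

38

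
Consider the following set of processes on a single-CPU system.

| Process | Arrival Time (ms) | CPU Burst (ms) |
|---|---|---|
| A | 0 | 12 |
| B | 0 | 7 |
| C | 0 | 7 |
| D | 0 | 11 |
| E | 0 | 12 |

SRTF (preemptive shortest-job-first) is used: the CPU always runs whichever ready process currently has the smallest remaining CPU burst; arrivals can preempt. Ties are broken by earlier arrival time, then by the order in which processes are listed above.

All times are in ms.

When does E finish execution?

Timeline: | B 0-7 | C 7-14 | D 14-25 | A 25-37 | E 37-49 |
Completion: A=37  B=7  C=14  D=25  E=49
Turnaround (C−A): A=37  B=7  C=14  D=25  E=49

49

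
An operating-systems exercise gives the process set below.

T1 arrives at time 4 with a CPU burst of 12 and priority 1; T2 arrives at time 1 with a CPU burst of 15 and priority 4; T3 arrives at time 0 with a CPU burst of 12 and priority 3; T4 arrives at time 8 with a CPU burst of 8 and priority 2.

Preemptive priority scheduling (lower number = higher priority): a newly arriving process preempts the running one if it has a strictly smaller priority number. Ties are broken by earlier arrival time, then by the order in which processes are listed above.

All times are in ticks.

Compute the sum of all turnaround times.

106

Timeline: | T3 0-4 | T1 4-16 | T4 16-24 | T3 24-32 | T2 32-47 |
Completion: T1=16  T2=47  T3=32  T4=24
Turnaround (C−A): T1=12  T2=46  T3=32  T4=16
Turnaround = completion − arrival: T1=12, T2=46, T3=32, T4=16
Total turnaround = 12 + 46 + 32 + 16 = 106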